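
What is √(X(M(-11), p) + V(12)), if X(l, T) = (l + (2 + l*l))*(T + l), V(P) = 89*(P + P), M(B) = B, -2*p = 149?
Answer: 4*I*√465 ≈ 86.255*I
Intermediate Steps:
p = -149/2 (p = -½*149 = -149/2 ≈ -74.500)
V(P) = 178*P (V(P) = 89*(2*P) = 178*P)
X(l, T) = (T + l)*(2 + l + l²) (X(l, T) = (l + (2 + l²))*(T + l) = (2 + l + l²)*(T + l) = (T + l)*(2 + l + l²))
√(X(M(-11), p) + V(12)) = √(((-11)² + (-11)³ + 2*(-149/2) + 2*(-11) - 149/2*(-11) - 149/2*(-11)²) + 178*12) = √((121 - 1331 - 149 - 22 + 1639/2 - 149/2*121) + 2136) = √((121 - 1331 - 149 - 22 + 1639/2 - 18029/2) + 2136) = √(-9576 + 2136) = √(-7440) = 4*I*√465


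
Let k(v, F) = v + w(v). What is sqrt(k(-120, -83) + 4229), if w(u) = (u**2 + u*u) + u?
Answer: sqrt(32789) ≈ 181.08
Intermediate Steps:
w(u) = u + 2*u**2 (w(u) = (u**2 + u**2) + u = 2*u**2 + u = u + 2*u**2)
k(v, F) = v + v*(1 + 2*v)
sqrt(k(-120, -83) + 4229) = sqrt(2*(-120)*(1 - 120) + 4229) = sqrt(2*(-120)*(-119) + 4229) = sqrt(28560 + 4229) = sqrt(32789)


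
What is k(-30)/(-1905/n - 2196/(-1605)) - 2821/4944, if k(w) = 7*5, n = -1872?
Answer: 55520766847/3937861392 ≈ 14.099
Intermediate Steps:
k(w) = 35
k(-30)/(-1905/n - 2196/(-1605)) - 2821/4944 = 35/(-1905/(-1872) - 2196/(-1605)) - 2821/4944 = 35/(-1905*(-1/1872) - 2196*(-1/1605)) - 2821*1/4944 = 35/(635/624 + 732/535) - 2821/4944 = 35/(796493/333840) - 2821/4944 = 35*(333840/796493) - 2821/4944 = 11684400/796493 - 2821/4944 = 55520766847/3937861392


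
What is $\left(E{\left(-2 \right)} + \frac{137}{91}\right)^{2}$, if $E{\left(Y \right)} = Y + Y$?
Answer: $\frac{51529}{8281} \approx 6.2226$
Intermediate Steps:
$E{\left(Y \right)} = 2 Y$
$\left(E{\left(-2 \right)} + \frac{137}{91}\right)^{2} = \left(2 \left(-2\right) + \frac{137}{91}\right)^{2} = \left(-4 + 137 \cdot \frac{1}{91}\right)^{2} = \left(-4 + \frac{137}{91}\right)^{2} = \left(- \frac{227}{91}\right)^{2} = \frac{51529}{8281}$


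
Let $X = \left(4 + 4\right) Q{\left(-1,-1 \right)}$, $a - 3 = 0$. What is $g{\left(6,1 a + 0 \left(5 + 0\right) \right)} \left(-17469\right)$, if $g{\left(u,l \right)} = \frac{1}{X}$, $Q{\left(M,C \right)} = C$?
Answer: $\frac{17469}{8} \approx 2183.6$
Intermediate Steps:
$a = 3$ ($a = 3 + 0 = 3$)
$X = -8$ ($X = \left(4 + 4\right) \left(-1\right) = 8 \left(-1\right) = -8$)
$g{\left(u,l \right)} = - \frac{1}{8}$ ($g{\left(u,l \right)} = \frac{1}{-8} = - \frac{1}{8}$)
$g{\left(6,1 a + 0 \left(5 + 0\right) \right)} \left(-17469\right) = \left(- \frac{1}{8}\right) \left(-17469\right) = \frac{17469}{8}$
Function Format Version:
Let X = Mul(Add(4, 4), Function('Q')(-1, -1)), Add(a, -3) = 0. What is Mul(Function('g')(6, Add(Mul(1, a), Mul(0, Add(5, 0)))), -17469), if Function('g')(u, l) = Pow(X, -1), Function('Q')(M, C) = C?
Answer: Rational(17469, 8) ≈ 2183.6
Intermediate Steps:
a = 3 (a = Add(3, 0) = 3)
X = -8 (X = Mul(Add(4, 4), -1) = Mul(8, -1) = -8)
Function('g')(u, l) = Rational(-1, 8) (Function('g')(u, l) = Pow(-8, -1) = Rational(-1, 8))
Mul(Function('g')(6, Add(Mul(1, a), Mul(0, Add(5, 0)))), -17469) = Mul(Rational(-1, 8), -17469) = Rational(17469, 8)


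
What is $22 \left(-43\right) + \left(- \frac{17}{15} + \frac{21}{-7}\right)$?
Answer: $- \frac{14252}{15} \approx -950.13$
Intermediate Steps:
$22 \left(-43\right) + \left(- \frac{17}{15} + \frac{21}{-7}\right) = -946 + \left(\left(-17\right) \frac{1}{15} + 21 \left(- \frac{1}{7}\right)\right) = -946 - \frac{62}{15} = - \frac{14252}{15}$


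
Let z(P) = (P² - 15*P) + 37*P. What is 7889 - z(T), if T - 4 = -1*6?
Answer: 7929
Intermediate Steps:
T = -2 (T = 4 - 1*6 = 4 - 6 = -2)
z(P) = P² + 22*P
7889 - z(T) = 7889 - (-2)*(22 - 2) = 7889 - (-2)*20 = 7889 - 1*(-40) = 7889 + 40 = 7929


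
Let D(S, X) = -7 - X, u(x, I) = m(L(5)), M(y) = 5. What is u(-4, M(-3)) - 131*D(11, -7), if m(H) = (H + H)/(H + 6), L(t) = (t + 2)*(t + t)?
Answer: 35/19 ≈ 1.8421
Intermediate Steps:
L(t) = 2*t*(2 + t) (L(t) = (2 + t)*(2*t) = 2*t*(2 + t))
m(H) = 2*H/(6 + H) (m(H) = (2*H)/(6 + H) = 2*H/(6 + H))
u(x, I) = 35/19 (u(x, I) = 2*(2*5*(2 + 5))/(6 + 2*5*(2 + 5)) = 2*(2*5*7)/(6 + 2*5*7) = 2*70/(6 + 70) = 2*70/76 = 2*70*(1/76) = 35/19)
u(-4, M(-3)) - 131*D(11, -7) = 35/19 - 131*(-7 - 1*(-7)) = 35/19 - 131*(-7 + 7) = 35/19 - 131*0 = 35/19 + 0 = 35/19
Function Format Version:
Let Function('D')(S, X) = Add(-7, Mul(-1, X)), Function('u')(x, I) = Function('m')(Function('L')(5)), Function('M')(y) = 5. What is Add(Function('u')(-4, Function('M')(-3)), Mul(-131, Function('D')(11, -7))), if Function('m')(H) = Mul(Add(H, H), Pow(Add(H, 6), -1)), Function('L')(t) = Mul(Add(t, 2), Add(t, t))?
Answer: Rational(35, 19) ≈ 1.8421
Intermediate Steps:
Function('L')(t) = Mul(2, t, Add(2, t)) (Function('L')(t) = Mul(Add(2, t), Mul(2, t)) = Mul(2, t, Add(2, t)))
Function('m')(H) = Mul(2, H, Pow(Add(6, H), -1)) (Function('m')(H) = Mul(Mul(2, H), Pow(Add(6, H), -1)) = Mul(2, H, Pow(Add(6, H), -1)))
Function('u')(x, I) = Rational(35, 19) (Function('u')(x, I) = Mul(2, Mul(2, 5, Add(2, 5)), Pow(Add(6, Mul(2, 5, Add(2, 5))), -1)) = Mul(2, Mul(2, 5, 7), Pow(Add(6, Mul(2, 5, 7)), -1)) = Mul(2, 70, Pow(Add(6, 70), -1)) = Mul(2, 70, Pow(76, -1)) = Mul(2, 70, Rational(1, 76)) = Rational(35, 19))
Add(Function('u')(-4, Function('M')(-3)), Mul(-131, Function('D')(11, -7))) = Add(Rational(35, 19), Mul(-131, Add(-7, Mul(-1, -7)))) = Add(Rational(35, 19), Mul(-131, Add(-7, 7))) = Add(Rational(35, 19), Mul(-131, 0)) = Add(Rational(35, 19), 0) = Rational(35, 19)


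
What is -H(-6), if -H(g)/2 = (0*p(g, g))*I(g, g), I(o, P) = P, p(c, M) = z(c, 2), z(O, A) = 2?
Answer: 0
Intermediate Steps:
p(c, M) = 2
H(g) = 0 (H(g) = -2*0*2*g = -0*g = -2*0 = 0)
-H(-6) = -1*0 = 0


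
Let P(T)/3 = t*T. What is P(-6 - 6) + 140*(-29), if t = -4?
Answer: -3916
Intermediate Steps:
P(T) = -12*T (P(T) = 3*(-4*T) = -12*T)
P(-6 - 6) + 140*(-29) = -12*(-6 - 6) + 140*(-29) = -12*(-12) - 4060 = 144 - 4060 = -3916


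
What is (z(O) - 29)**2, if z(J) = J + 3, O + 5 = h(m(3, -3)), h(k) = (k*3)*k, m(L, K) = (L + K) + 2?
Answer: 361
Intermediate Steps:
m(L, K) = 2 + K + L (m(L, K) = (K + L) + 2 = 2 + K + L)
h(k) = 3*k**2 (h(k) = (3*k)*k = 3*k**2)
O = 7 (O = -5 + 3*(2 - 3 + 3)**2 = -5 + 3*2**2 = -5 + 3*4 = -5 + 12 = 7)
z(J) = 3 + J
(z(O) - 29)**2 = ((3 + 7) - 29)**2 = (10 - 29)**2 = (-19)**2 = 361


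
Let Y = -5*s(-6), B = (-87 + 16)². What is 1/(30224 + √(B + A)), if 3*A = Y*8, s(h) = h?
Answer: 30224/913485055 - 3*√569/913485055 ≈ 3.3008e-5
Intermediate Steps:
B = 5041 (B = (-71)² = 5041)
Y = 30 (Y = -5*(-6) = 30)
A = 80 (A = (30*8)/3 = (⅓)*240 = 80)
1/(30224 + √(B + A)) = 1/(30224 + √(5041 + 80)) = 1/(30224 + √5121) = 1/(30224 + 3*√569)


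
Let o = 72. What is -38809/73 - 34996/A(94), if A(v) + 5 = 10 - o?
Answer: -45495/4891 ≈ -9.3018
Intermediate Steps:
A(v) = -67 (A(v) = -5 + (10 - 1*72) = -5 + (10 - 72) = -5 - 62 = -67)
-38809/73 - 34996/A(94) = -38809/73 - 34996/(-67) = -38809*1/73 - 34996*(-1/67) = -38809/73 + 34996/67 = -45495/4891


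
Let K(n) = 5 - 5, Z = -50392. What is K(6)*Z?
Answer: 0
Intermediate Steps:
K(n) = 0
K(6)*Z = 0*(-50392) = 0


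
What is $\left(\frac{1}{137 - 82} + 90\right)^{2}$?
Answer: $\frac{24512401}{3025} \approx 8103.3$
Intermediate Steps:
$\left(\frac{1}{137 - 82} + 90\right)^{2} = \left(\frac{1}{55} + 90\right)^{2} = \left(\frac{4951}{55}\right)^{2} = \frac{24512401}{3025}$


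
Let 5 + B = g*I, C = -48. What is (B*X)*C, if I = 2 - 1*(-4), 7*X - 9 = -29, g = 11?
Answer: 58560/7 ≈ 8365.7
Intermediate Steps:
X = -20/7 (X = 9/7 + (⅐)*(-29) = 9/7 - 29/7 = -20/7 ≈ -2.8571)
I = 6 (I = 2 + 4 = 6)
B = 61 (B = -5 + 11*6 = -5 + 66 = 61)
(B*X)*C = (61*(-20/7))*(-48) = -1220/7*(-48) = 58560/7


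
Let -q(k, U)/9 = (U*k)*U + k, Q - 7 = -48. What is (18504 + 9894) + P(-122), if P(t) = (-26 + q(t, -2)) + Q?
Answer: 33821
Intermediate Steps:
Q = -41 (Q = 7 - 48 = -41)
q(k, U) = -9*k - 9*k*U² (q(k, U) = -9*((U*k)*U + k) = -9*(k*U² + k) = -9*(k + k*U²) = -9*k - 9*k*U²)
P(t) = -67 - 45*t (P(t) = (-26 - 9*t*(1 + (-2)²)) - 41 = (-26 - 9*t*(1 + 4)) - 41 = (-26 - 9*t*5) - 41 = (-26 - 45*t) - 41 = -67 - 45*t)
(18504 + 9894) + P(-122) = (18504 + 9894) + (-67 - 45*(-122)) = 28398 + (-67 + 5490) = 28398 + 5423 = 33821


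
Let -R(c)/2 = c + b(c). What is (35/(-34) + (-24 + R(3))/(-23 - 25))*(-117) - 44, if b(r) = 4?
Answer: -2201/136 ≈ -16.184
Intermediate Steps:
R(c) = -8 - 2*c (R(c) = -2*(c + 4) = -2*(4 + c) = -8 - 2*c)
(35/(-34) + (-24 + R(3))/(-23 - 25))*(-117) - 44 = (35/(-34) + (-24 + (-8 - 2*3))/(-23 - 25))*(-117) - 44 = (35*(-1/34) + (-24 + (-8 - 6))/(-48))*(-117) - 44 = (-35/34 + (-24 - 14)*(-1/48))*(-117) - 44 = (-35/34 - 38*(-1/48))*(-117) - 44 = (-35/34 + 19/24)*(-117) - 44 = -97/408*(-117) - 44 = 3783/136 - 44 = -2201/136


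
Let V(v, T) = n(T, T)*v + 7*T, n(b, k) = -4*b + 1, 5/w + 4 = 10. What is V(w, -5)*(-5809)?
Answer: 203315/2 ≈ 1.0166e+5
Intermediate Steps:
w = ⅚ (w = 5/(-4 + 10) = 5/6 = 5*(⅙) = ⅚ ≈ 0.83333)
n(b, k) = 1 - 4*b
V(v, T) = 7*T + v*(1 - 4*T) (V(v, T) = (1 - 4*T)*v + 7*T = v*(1 - 4*T) + 7*T = 7*T + v*(1 - 4*T))
V(w, -5)*(-5809) = (7*(-5) - 1*⅚*(-1 + 4*(-5)))*(-5809) = (-35 - 1*⅚*(-1 - 20))*(-5809) = (-35 - 1*⅚*(-21))*(-5809) = (-35 + 35/2)*(-5809) = -35/2*(-5809) = 203315/2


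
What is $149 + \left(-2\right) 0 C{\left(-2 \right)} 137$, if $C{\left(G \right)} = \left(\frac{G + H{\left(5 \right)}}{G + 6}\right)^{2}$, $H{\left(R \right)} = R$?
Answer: $149$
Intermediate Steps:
$C{\left(G \right)} = \frac{\left(5 + G\right)^{2}}{\left(6 + G\right)^{2}}$ ($C{\left(G \right)} = \left(\frac{G + 5}{G + 6}\right)^{2} = \left(\frac{5 + G}{6 + G}\right)^{2} = \frac{\left(5 + G\right)^{2}}{\left(6 + G\right)^{2}}$)
$149 + \left(-2\right) 0 C{\left(-2 \right)} 137 = 149 + \left(-2\right) 0 \frac{\left(5 - 2\right)^{2}}{\left(6 - 2\right)^{2}} \cdot 137 = 149 + 0 \frac{3^{2}}{16} \cdot 137 = 149 + 0 \cdot 9 \cdot \frac{1}{16} \cdot 137 = 149 + 0 \cdot \frac{9}{16} \cdot 137 = 149 + 0 \cdot 137 = 149 + 0 = 149$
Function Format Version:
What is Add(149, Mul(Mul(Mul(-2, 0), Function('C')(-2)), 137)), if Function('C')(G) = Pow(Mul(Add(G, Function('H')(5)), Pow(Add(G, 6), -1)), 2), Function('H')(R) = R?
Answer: 149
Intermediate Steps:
Function('C')(G) = Mul(Pow(Add(5, G), 2), Pow(Add(6, G), -2)) (Function('C')(G) = Pow(Mul(Add(G, 5), Pow(Add(G, 6), -1)), 2) = Pow(Mul(Add(5, G), Pow(Add(6, G), -1)), 2) = Pow(Mul(Pow(Add(6, G), -1), Add(5, G)), 2) = Mul(Pow(Add(5, G), 2), Pow(Add(6, G), -2)))
Add(149, Mul(Mul(Mul(-2, 0), Function('C')(-2)), 137)) = Add(149, Mul(Mul(Mul(-2, 0), Mul(Pow(Add(5, -2), 2), Pow(Add(6, -2), -2))), 137)) = Add(149, Mul(Mul(0, Mul(Pow(3, 2), Pow(4, -2))), 137)) = Add(149, Mul(Mul(0, Mul(9, Rational(1, 16))), 137)) = Add(149, Mul(Mul(0, Rational(9, 16)), 137)) = Add(149, Mul(0, 137)) = Add(149, 0) = 149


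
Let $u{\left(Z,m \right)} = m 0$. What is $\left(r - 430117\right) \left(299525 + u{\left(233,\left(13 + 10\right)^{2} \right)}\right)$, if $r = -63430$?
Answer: $-147829665175$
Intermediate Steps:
$u{\left(Z,m \right)} = 0$
$\left(r - 430117\right) \left(299525 + u{\left(233,\left(13 + 10\right)^{2} \right)}\right) = \left(-63430 - 430117\right) \left(299525 + 0\right) = \left(-493547\right) 299525 = -147829665175$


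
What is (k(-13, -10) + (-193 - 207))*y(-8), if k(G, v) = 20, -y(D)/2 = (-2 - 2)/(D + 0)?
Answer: 380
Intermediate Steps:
y(D) = 8/D (y(D) = -2*(-2 - 2)/(D + 0) = -(-8)/D = 8/D)
(k(-13, -10) + (-193 - 207))*y(-8) = (20 + (-193 - 207))*(8/(-8)) = (20 - 400)*(8*(-1/8)) = -380*(-1) = 380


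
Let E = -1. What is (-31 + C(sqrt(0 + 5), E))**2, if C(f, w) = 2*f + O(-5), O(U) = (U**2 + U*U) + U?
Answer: 216 + 56*sqrt(5) ≈ 341.22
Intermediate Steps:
O(U) = U + 2*U**2 (O(U) = (U**2 + U**2) + U = 2*U**2 + U = U + 2*U**2)
C(f, w) = 45 + 2*f (C(f, w) = 2*f - 5*(1 + 2*(-5)) = 2*f - 5*(1 - 10) = 2*f - 5*(-9) = 2*f + 45 = 45 + 2*f)
(-31 + C(sqrt(0 + 5), E))**2 = (-31 + (45 + 2*sqrt(0 + 5)))**2 = (-31 + (45 + 2*sqrt(5)))**2 = (14 + 2*sqrt(5))**2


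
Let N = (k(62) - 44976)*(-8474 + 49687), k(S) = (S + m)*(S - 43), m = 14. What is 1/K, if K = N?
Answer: -1/1794084316 ≈ -5.5739e-10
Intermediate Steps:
k(S) = (-43 + S)*(14 + S) (k(S) = (S + 14)*(S - 43) = (14 + S)*(-43 + S) = (-43 + S)*(14 + S))
N = -1794084316 (N = ((-602 + 62² - 29*62) - 44976)*(-8474 + 49687) = ((-602 + 3844 - 1798) - 44976)*41213 = (1444 - 44976)*41213 = -43532*41213 = -1794084316)
K = -1794084316
1/K = 1/(-1794084316) = -1/1794084316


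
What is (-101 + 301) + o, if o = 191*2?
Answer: 582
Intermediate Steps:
o = 382
(-101 + 301) + o = (-101 + 301) + 382 = 200 + 382 = 582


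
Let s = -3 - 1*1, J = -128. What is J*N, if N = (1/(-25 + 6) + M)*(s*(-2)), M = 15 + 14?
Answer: -563200/19 ≈ -29642.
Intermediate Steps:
s = -4 (s = -3 - 1 = -4)
M = 29
N = 4400/19 (N = (1/(-25 + 6) + 29)*(-4*(-2)) = (1/(-19) + 29)*8 = (-1/19 + 29)*8 = (550/19)*8 = 4400/19 ≈ 231.58)
J*N = -128*4400/19 = -563200/19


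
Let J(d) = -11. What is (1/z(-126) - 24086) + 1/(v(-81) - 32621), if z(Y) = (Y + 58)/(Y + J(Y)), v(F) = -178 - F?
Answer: -26791314283/1112412 ≈ -24084.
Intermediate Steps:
z(Y) = (58 + Y)/(-11 + Y) (z(Y) = (Y + 58)/(Y - 11) = (58 + Y)/(-11 + Y))
(1/z(-126) - 24086) + 1/(v(-81) - 32621) = (1/((58 - 126)/(-11 - 126)) - 24086) + 1/((-178 - 1*(-81)) - 32621) = (1/(-68/(-137)) - 24086) + 1/((-178 + 81) - 32621) = (1/(-1/137*(-68)) - 24086) + 1/(-97 - 32621) = (1/(68/137) - 24086) + 1/(-32718) = (137/68 - 24086) - 1/32718 = -1637711/68 - 1/32718 = -26791314283/1112412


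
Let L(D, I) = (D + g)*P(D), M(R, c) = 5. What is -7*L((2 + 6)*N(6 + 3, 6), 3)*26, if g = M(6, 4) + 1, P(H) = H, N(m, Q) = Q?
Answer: -471744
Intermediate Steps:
g = 6 (g = 5 + 1 = 6)
L(D, I) = D*(6 + D) (L(D, I) = (D + 6)*D = (6 + D)*D = D*(6 + D))
-7*L((2 + 6)*N(6 + 3, 6), 3)*26 = -7*(2 + 6)*6*(6 + (2 + 6)*6)*26 = -7*8*6*(6 + 8*6)*26 = -336*(6 + 48)*26 = -336*54*26 = -7*2592*26 = -18144*26 = -471744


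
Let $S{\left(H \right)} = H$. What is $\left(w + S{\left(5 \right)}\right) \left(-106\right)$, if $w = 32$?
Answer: $-3922$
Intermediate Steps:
$\left(w + S{\left(5 \right)}\right) \left(-106\right) = \left(32 + 5\right) \left(-106\right) = 37 \left(-106\right) = -3922$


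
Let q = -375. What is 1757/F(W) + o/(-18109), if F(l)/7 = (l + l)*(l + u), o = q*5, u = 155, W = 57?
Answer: 49860359/437658312 ≈ 0.11393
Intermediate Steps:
o = -1875 (o = -375*5 = -1875)
F(l) = 14*l*(155 + l) (F(l) = 7*((l + l)*(l + 155)) = 7*((2*l)*(155 + l)) = 7*(2*l*(155 + l)) = 14*l*(155 + l))
1757/F(W) + o/(-18109) = 1757/((14*57*(155 + 57))) - 1875/(-18109) = 1757/((14*57*212)) - 1875*(-1/18109) = 1757/169176 + 1875/18109 = 1757*(1/169176) + 1875/18109 = 251/24168 + 1875/18109 = 49860359/437658312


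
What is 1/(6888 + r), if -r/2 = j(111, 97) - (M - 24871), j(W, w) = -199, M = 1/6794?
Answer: -3397/144223031 ≈ -2.3554e-5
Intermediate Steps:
M = 1/6794 ≈ 0.00014719
r = -167621567/3397 (r = -2*(-199 - (1/6794 - 24871)) = -2*(-199 - 1*(-168973573/6794)) = -2*(-199 + 168973573/6794) = -2*167621567/6794 = -167621567/3397 ≈ -49344.)
1/(6888 + r) = 1/(6888 - 167621567/3397) = 1/(-144223031/3397) = -3397/144223031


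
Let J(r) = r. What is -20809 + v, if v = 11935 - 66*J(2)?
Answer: -9006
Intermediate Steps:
v = 11803 (v = 11935 - 66*2 = 11935 - 132 = 11803)
-20809 + v = -20809 + 11803 = -9006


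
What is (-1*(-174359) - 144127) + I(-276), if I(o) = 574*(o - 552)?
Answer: -445040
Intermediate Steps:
I(o) = -316848 + 574*o (I(o) = 574*(-552 + o) = -316848 + 574*o)
(-1*(-174359) - 144127) + I(-276) = (-1*(-174359) - 144127) + (-316848 + 574*(-276)) = (174359 - 144127) + (-316848 - 158424) = 30232 - 475272 = -445040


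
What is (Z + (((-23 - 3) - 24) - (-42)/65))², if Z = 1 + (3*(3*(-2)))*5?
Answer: 80874049/4225 ≈ 19142.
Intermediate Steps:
Z = -89 (Z = 1 + (3*(-6))*5 = 1 - 18*5 = 1 - 90 = -89)
(Z + (((-23 - 3) - 24) - (-42)/65))² = (-89 + (((-23 - 3) - 24) - (-42)/65))² = (-89 + ((-26 - 24) - (-42)/65))² = (-89 + (-50 - 1*(-42/65)))² = (-89 + (-50 + 42/65))² = (-89 - 3208/65)² = (-8993/65)² = 80874049/4225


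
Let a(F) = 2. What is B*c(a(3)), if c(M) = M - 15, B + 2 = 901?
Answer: -11687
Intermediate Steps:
B = 899 (B = -2 + 901 = 899)
c(M) = -15 + M
B*c(a(3)) = 899*(-15 + 2) = 899*(-13) = -11687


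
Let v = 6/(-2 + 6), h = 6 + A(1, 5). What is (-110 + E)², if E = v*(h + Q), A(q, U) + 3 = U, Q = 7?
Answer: 30625/4 ≈ 7656.3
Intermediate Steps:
A(q, U) = -3 + U
h = 8 (h = 6 + (-3 + 5) = 6 + 2 = 8)
v = 3/2 (v = 6/4 = 6*(¼) = 3/2 ≈ 1.5000)
E = 45/2 (E = 3*(8 + 7)/2 = (3/2)*15 = 45/2 ≈ 22.500)
(-110 + E)² = (-110 + 45/2)² = (-175/2)² = 30625/4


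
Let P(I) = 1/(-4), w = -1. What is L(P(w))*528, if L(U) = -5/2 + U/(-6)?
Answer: -1298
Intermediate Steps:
P(I) = -¼
L(U) = -5/2 - U/6 (L(U) = -5*½ + U*(-⅙) = -5/2 - U/6)
L(P(w))*528 = (-5/2 - ⅙*(-¼))*528 = (-5/2 + 1/24)*528 = -59/24*528 = -1298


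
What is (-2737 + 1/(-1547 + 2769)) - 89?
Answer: -3453371/1222 ≈ -2826.0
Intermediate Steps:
(-2737 + 1/(-1547 + 2769)) - 89 = (-2737 + 1/1222) - 89 = -3344613/1222 - 89 = -3453371/1222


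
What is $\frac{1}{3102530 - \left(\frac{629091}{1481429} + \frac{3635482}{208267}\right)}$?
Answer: $\frac{308532773543}{957226669173004715} \approx 3.2232 \cdot 10^{-7}$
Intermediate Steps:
$\frac{1}{3102530 - \left(\frac{629091}{1481429} + \frac{3635482}{208267}\right)} = \frac{1}{3102530 - \frac{5516727359075}{308532773543}} = \frac{1}{\frac{957226669173004715}{308532773543}} = \frac{308532773543}{957226669173004715}$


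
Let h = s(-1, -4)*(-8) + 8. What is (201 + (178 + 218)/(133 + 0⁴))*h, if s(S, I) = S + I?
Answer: 1302192/133 ≈ 9790.9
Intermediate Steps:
s(S, I) = I + S
h = 48 (h = (-4 - 1)*(-8) + 8 = -5*(-8) + 8 = 40 + 8 = 48)
(201 + (178 + 218)/(133 + 0⁴))*h = (201 + (178 + 218)/(133 + 0⁴))*48 = (201 + 396/(133 + 0))*48 = (201 + 396/133)*48 = (27129/133)*48 = 1302192/133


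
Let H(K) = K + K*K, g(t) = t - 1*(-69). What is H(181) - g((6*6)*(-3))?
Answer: 32981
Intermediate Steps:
g(t) = 69 + t (g(t) = t + 69 = 69 + t)
H(K) = K + K**2
H(181) - g((6*6)*(-3)) = 181*(1 + 181) - (69 + (6*6)*(-3)) = 181*182 - (69 + 36*(-3)) = 32942 - (69 - 108) = 32942 - 1*(-39) = 32942 + 39 = 32981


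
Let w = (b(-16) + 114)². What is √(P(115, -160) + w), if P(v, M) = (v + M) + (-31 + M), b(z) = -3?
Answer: √12085 ≈ 109.93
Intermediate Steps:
P(v, M) = -31 + v + 2*M (P(v, M) = (M + v) + (-31 + M) = -31 + v + 2*M)
w = 12321 (w = (-3 + 114)² = 111² = 12321)
√(P(115, -160) + w) = √((-31 + 115 + 2*(-160)) + 12321) = √((-31 + 115 - 320) + 12321) = √(-236 + 12321) = √12085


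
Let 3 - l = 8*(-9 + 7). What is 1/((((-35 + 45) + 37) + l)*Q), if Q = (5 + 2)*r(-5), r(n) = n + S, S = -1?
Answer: -1/2772 ≈ -0.00036075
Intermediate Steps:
r(n) = -1 + n (r(n) = n - 1 = -1 + n)
l = 19 (l = 3 - 8*(-9 + 7) = 3 - 8*(-2) = 3 - 1*(-16) = 3 + 16 = 19)
Q = -42 (Q = (5 + 2)*(-1 - 5) = 7*(-6) = -42)
1/((((-35 + 45) + 37) + l)*Q) = 1/((((-35 + 45) + 37) + 19)*(-42)) = 1/(((10 + 37) + 19)*(-42)) = 1/((47 + 19)*(-42)) = 1/(66*(-42)) = 1/(-2772) = -1/2772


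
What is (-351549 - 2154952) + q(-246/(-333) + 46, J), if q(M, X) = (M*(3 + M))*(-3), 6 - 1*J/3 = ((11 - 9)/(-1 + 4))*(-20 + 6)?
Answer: -10322842555/4107 ≈ -2.5135e+6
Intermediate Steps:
J = 46 (J = 18 - 3*(11 - 9)/(-1 + 4)*(-20 + 6) = 18 - 3*2/3*(-14) = 18 - 3*2*(⅓)*(-14) = 18 - 2*(-14) = 18 - 3*(-28/3) = 18 + 28 = 46)
q(M, X) = -3*M*(3 + M)
(-351549 - 2154952) + q(-246/(-333) + 46, J) = (-351549 - 2154952) - 3*(-246/(-333) + 46)*(3 + (-246/(-333) + 46)) = -2506501 - 3*(-246*(-1/333) + 46)*(3 + (-246*(-1/333) + 46)) = -2506501 - 3*(82/111 + 46)*(3 + (82/111 + 46)) = -2506501 - 3*5188/111*(3 + 5188/111) = -2506501 - 3*5188/111*5521/111 = -2506501 - 28642948/4107 = -10322842555/4107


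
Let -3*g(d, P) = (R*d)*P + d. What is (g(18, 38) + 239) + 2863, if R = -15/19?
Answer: 3276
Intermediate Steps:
R = -15/19 (R = -15*1/19 = -15/19 ≈ -0.78947)
g(d, P) = -d/3 + 5*P*d/19 (g(d, P) = -((-15*d/19)*P + d)/3 = -(-15*P*d/19 + d)/3 = -(d - 15*P*d/19)/3 = -d/3 + 5*P*d/19)
(g(18, 38) + 239) + 2863 = ((1/57)*18*(-19 + 15*38) + 239) + 2863 = ((1/57)*18*(-19 + 570) + 239) + 2863 = ((1/57)*18*551 + 239) + 2863 = (174 + 239) + 2863 = 413 + 2863 = 3276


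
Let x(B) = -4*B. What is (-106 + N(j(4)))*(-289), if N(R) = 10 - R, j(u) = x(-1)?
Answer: 28900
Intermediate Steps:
j(u) = 4 (j(u) = -4*(-1) = 4)
(-106 + N(j(4)))*(-289) = (-106 + (10 - 1*4))*(-289) = (-106 + (10 - 4))*(-289) = (-106 + 6)*(-289) = -100*(-289) = 28900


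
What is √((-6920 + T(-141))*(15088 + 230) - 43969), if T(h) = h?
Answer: I*√108204367 ≈ 10402.0*I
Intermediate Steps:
√((-6920 + T(-141))*(15088 + 230) - 43969) = √((-6920 - 141)*(15088 + 230) - 43969) = √(-7061*15318 - 43969) = √(-108160398 - 43969) = √(-108204367) = I*√108204367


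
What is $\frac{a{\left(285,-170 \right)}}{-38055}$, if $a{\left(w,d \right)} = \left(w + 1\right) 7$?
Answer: $- \frac{2002}{38055} \approx -0.052608$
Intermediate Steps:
$a{\left(w,d \right)} = 7 + 7 w$ ($a{\left(w,d \right)} = \left(1 + w\right) 7 = 7 + 7 w$)
$\frac{a{\left(285,-170 \right)}}{-38055} = \frac{7 + 7 \cdot 285}{-38055} = \left(7 + 1995\right) \left(- \frac{1}{38055}\right) = 2002 \left(- \frac{1}{38055}\right) = - \frac{2002}{38055}$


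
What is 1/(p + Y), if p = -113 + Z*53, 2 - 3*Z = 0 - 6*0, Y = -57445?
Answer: -3/172568 ≈ -1.7384e-5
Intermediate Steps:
Z = ⅔ (Z = ⅔ - (0 - 6*0)/3 = ⅔ - (0 + 0)/3 = ⅔ - ⅓*0 = ⅔ + 0 = ⅔ ≈ 0.66667)
p = -233/3 (p = -113 + (⅔)*53 = -113 + 106/3 = -233/3 ≈ -77.667)
1/(p + Y) = 1/(-233/3 - 57445) = 1/(-172568/3) = -3/172568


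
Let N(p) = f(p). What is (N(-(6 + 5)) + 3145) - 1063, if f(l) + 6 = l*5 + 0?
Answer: 2021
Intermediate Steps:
f(l) = -6 + 5*l (f(l) = -6 + (l*5 + 0) = -6 + (5*l + 0) = -6 + 5*l)
N(p) = -6 + 5*p
(N(-(6 + 5)) + 3145) - 1063 = ((-6 + 5*(-(6 + 5))) + 3145) - 1063 = ((-6 + 5*(-1*11)) + 3145) - 1063 = ((-6 + 5*(-11)) + 3145) - 1063 = ((-6 - 55) + 3145) - 1063 = (-61 + 3145) - 1063 = 3084 - 1063 = 2021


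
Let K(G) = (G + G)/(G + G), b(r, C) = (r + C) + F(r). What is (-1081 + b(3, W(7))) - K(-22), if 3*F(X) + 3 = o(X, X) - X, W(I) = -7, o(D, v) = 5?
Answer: -3259/3 ≈ -1086.3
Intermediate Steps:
F(X) = ⅔ - X/3 (F(X) = -1 + (5 - X)/3 = -1 + (5/3 - X/3) = ⅔ - X/3)
b(r, C) = ⅔ + C + 2*r/3 (b(r, C) = (r + C) + (⅔ - r/3) = (C + r) + (⅔ - r/3) = ⅔ + C + 2*r/3)
K(G) = 1 (K(G) = (2*G)/((2*G)) = (2*G)*(1/(2*G)) = 1)
(-1081 + b(3, W(7))) - K(-22) = (-1081 + (⅔ - 7 + (⅔)*3)) - 1*1 = (-1081 + (⅔ - 7 + 2)) - 1 = (-1081 - 13/3) - 1 = -3256/3 - 1 = -3259/3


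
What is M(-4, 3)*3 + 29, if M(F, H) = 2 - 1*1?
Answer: 32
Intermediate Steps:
M(F, H) = 1 (M(F, H) = 2 - 1 = 1)
M(-4, 3)*3 + 29 = 1*3 + 29 = 3 + 29 = 32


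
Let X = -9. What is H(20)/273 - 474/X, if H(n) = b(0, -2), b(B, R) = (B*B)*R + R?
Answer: 4792/91 ≈ 52.659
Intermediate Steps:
b(B, R) = R + R*B**2 (b(B, R) = B**2*R + R = R*B**2 + R = R + R*B**2)
H(n) = -2 (H(n) = -2*(1 + 0**2) = -2*(1 + 0) = -2*1 = -2)
H(20)/273 - 474/X = -2/273 - 474/(-9) = -2*1/273 - 474*(-1/9) = -2/273 + 158/3 = 4792/91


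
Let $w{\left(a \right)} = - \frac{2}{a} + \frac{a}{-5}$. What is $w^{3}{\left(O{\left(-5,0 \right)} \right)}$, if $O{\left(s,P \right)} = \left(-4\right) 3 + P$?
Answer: $\frac{456533}{27000} \approx 16.909$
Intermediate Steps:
$O{\left(s,P \right)} = -12 + P$
$w{\left(a \right)} = - \frac{2}{a} - \frac{a}{5}$ ($w{\left(a \right)} = - \frac{2}{a} + a \left(- \frac{1}{5}\right) = - \frac{2}{a} - \frac{a}{5}$)
$w^{3}{\left(O{\left(-5,0 \right)} \right)} = \left(- \frac{2}{-12 + 0} - \frac{-12 + 0}{5}\right)^{3} = \left(- \frac{2}{-12} - - \frac{12}{5}\right)^{3} = \left(\left(-2\right) \left(- \frac{1}{12}\right) + \frac{12}{5}\right)^{3} = \left(\frac{1}{6} + \frac{12}{5}\right)^{3} = \left(\frac{77}{30}\right)^{3} = \frac{456533}{27000}$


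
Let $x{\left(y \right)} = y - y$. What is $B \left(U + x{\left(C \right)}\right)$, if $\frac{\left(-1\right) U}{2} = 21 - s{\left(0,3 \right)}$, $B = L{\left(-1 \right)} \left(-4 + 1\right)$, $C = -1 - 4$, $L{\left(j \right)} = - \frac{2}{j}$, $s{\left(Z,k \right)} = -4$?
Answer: $300$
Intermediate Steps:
$C = -5$
$B = -6$ ($B = - \frac{2}{-1} \left(-4 + 1\right) = \left(-2\right) \left(-1\right) \left(-3\right) = 2 \left(-3\right) = -6$)
$x{\left(y \right)} = 0$
$U = -50$ ($U = - 2 \left(21 - -4\right) = - 2 \left(21 + 4\right) = \left(-2\right) 25 = -50$)
$B \left(U + x{\left(C \right)}\right) = - 6 \left(-50 + 0\right) = \left(-6\right) \left(-50\right) = 300$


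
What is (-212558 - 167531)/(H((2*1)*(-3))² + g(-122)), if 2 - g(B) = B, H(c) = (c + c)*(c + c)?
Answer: -380089/20860 ≈ -18.221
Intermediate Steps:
H(c) = 4*c² (H(c) = (2*c)*(2*c) = 4*c²)
g(B) = 2 - B
(-212558 - 167531)/(H((2*1)*(-3))² + g(-122)) = (-212558 - 167531)/((4*((2*1)*(-3))²)² + (2 - 1*(-122))) = -380089/((4*(2*(-3))²)² + (2 + 122)) = -380089/((4*(-6)²)² + 124) = -380089/((4*36)² + 124) = -380089/(144² + 124) = -380089/(20736 + 124) = -380089/20860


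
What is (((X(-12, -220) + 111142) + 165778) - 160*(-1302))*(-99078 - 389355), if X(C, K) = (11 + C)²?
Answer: -237007717353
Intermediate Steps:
(((X(-12, -220) + 111142) + 165778) - 160*(-1302))*(-99078 - 389355) = ((((11 - 12)² + 111142) + 165778) - 160*(-1302))*(-99078 - 389355) = ((((-1)² + 111142) + 165778) + 208320)*(-488433) = (((1 + 111142) + 165778) + 208320)*(-488433) = ((111143 + 165778) + 208320)*(-488433) = (276921 + 208320)*(-488433) = 485241*(-488433) = -237007717353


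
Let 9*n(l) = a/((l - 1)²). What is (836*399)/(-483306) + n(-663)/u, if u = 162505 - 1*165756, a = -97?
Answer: -717172380288569/1039122082131264 ≈ -0.69017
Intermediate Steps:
n(l) = -97/(9*(-1 + l)²) (n(l) = (-97/(l - 1)²)/9 = (-97/(-1 + l)²)/9 = -97/(9*(-1 + l)²))
u = -3251 (u = 162505 - 165756 = -3251)
(836*399)/(-483306) + n(-663)/u = (836*399)/(-483306) - 97/(9*(-1 - 663)²)/(-3251) = 333564*(-1/483306) - 97/9/(-664)²*(-1/3251) = -55594/80551 - 97/9*1/440896*(-1/3251) = -55594/80551 - 97/3968064*(-1/3251) = -55594/80551 + 97/12900176064 = -717172380288569/1039122082131264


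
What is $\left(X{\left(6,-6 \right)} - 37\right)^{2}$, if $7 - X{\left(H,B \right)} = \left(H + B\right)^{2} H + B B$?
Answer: $4356$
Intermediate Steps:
$X{\left(H,B \right)} = 7 - B^{2} - H \left(B + H\right)^{2}$ ($X{\left(H,B \right)} = 7 - \left(\left(H + B\right)^{2} H + B B\right) = 7 - \left(\left(B + H\right)^{2} H + B^{2}\right) = 7 - \left(H \left(B + H\right)^{2} + B^{2}\right) = 7 - \left(B^{2} + H \left(B + H\right)^{2}\right) = 7 - B^{2} - H \left(B + H\right)^{2}$)
$\left(X{\left(6,-6 \right)} - 37\right)^{2} = \left(\left(7 - \left(-6\right)^{2} - 6 \left(-6 + 6\right)^{2}\right) - 37\right)^{2} = \left(\left(7 - 36 - 6 \cdot 0^{2}\right) - 37\right)^{2} = \left(\left(7 - 36 - 6 \cdot 0\right) - 37\right)^{2} = \left(\left(7 - 36 + 0\right) - 37\right)^{2} = \left(-29 - 37\right)^{2} = \left(-66\right)^{2} = 4356$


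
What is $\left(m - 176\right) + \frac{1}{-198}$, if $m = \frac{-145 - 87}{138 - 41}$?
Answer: $- \frac{3426289}{19206} \approx -178.4$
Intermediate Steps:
$m = - \frac{232}{97} \approx -2.3918$
$\left(m - 176\right) + \frac{1}{-198} = \left(- \frac{232}{97} - 176\right) + \frac{1}{-198} = - \frac{17304}{97} - \frac{1}{198} = - \frac{3426289}{19206}$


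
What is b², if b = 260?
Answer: 67600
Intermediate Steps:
b² = 260² = 67600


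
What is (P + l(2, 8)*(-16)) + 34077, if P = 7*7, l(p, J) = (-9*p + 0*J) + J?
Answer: 34286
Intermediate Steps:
l(p, J) = J - 9*p (l(p, J) = (-9*p + 0) + J = -9*p + J = J - 9*p)
P = 49
(P + l(2, 8)*(-16)) + 34077 = (49 + (8 - 9*2)*(-16)) + 34077 = (49 + (8 - 18)*(-16)) + 34077 = (49 - 10*(-16)) + 34077 = (49 + 160) + 34077 = 209 + 34077 = 34286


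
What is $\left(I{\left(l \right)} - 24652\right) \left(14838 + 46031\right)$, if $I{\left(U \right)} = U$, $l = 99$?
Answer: $-1494516557$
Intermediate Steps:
$\left(I{\left(l \right)} - 24652\right) \left(14838 + 46031\right) = \left(99 - 24652\right) \left(14838 + 46031\right) = \left(-24553\right) 60869 = -1494516557$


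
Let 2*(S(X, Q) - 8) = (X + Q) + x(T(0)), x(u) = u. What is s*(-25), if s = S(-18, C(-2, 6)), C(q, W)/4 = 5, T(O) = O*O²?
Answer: -225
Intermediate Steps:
T(O) = O³
C(q, W) = 20 (C(q, W) = 4*5 = 20)
S(X, Q) = 8 + Q/2 + X/2 (S(X, Q) = 8 + ((X + Q) + 0³)/2 = 8 + ((Q + X) + 0)/2 = 8 + (Q + X)/2 = 8 + (Q/2 + X/2) = 8 + Q/2 + X/2)
s = 9 (s = 8 + (½)*20 + (½)*(-18) = 8 + 10 - 9 = 9)
s*(-25) = 9*(-25) = -225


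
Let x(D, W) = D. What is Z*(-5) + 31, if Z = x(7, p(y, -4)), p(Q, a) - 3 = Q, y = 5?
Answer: -4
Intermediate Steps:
p(Q, a) = 3 + Q
Z = 7
Z*(-5) + 31 = 7*(-5) + 31 = -35 + 31 = -4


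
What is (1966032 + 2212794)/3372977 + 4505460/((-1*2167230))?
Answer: -204677862748/243667231457 ≈ -0.83999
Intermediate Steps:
(1966032 + 2212794)/3372977 + 4505460/((-1*2167230)) = 4178826*(1/3372977) + 4505460/(-2167230) = 4178826/3372977 + 4505460*(-1/2167230) = 4178826/3372977 - 150182/72241 = -204677862748/243667231457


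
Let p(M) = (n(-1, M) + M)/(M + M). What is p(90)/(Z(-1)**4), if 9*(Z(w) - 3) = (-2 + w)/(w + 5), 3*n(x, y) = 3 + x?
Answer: 52224/7503125 ≈ 0.0069603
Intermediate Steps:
n(x, y) = 1 + x/3 (n(x, y) = (3 + x)/3 = 1 + x/3)
Z(w) = 3 + (-2 + w)/(9*(5 + w)) (Z(w) = 3 + ((-2 + w)/(w + 5))/9 = 3 + ((-2 + w)/(5 + w))/9 = 3 + (-2 + w)/(9*(5 + w)))
p(M) = (2/3 + M)/(2*M) (p(M) = ((1 + (1/3)*(-1)) + M)/(M + M) = ((1 - 1/3) + M)/((2*M)) = (2/3 + M)*(1/(2*M)) = (2/3 + M)/(2*M))
p(90)/(Z(-1)**4) = ((1/6)*(2 + 3*90)/90)/((7*(19 + 4*(-1))/(9*(5 - 1)))**4) = ((1/6)*(1/90)*(2 + 270))/(((7/9)*(19 - 4)/4)**4) = ((1/6)*(1/90)*272)/(((7/9)*(1/4)*15)**4) = 68/(135*((35/12)**4)) = 68/(135*(1500625/20736)) = (68/135)*(20736/1500625) = 52224/7503125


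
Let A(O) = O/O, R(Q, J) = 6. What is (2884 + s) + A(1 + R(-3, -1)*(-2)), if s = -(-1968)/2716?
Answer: 1959407/679 ≈ 2885.7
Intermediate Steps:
A(O) = 1
s = 492/679 (s = -(-1968)/2716 = -1*(-492/679) = 492/679 ≈ 0.72460)
(2884 + s) + A(1 + R(-3, -1)*(-2)) = (2884 + 492/679) + 1 = 1958728/679 + 1 = 1959407/679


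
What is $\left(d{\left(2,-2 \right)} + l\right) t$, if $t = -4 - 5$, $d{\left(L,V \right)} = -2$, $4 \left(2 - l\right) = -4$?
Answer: $-9$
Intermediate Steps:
$l = 3$ ($l = 2 - -1 = 2 + 1 = 3$)
$t = -9$ ($t = -4 - 5 = -9$)
$\left(d{\left(2,-2 \right)} + l\right) t = \left(-2 + 3\right) \left(-9\right) = 1 \left(-9\right) = -9$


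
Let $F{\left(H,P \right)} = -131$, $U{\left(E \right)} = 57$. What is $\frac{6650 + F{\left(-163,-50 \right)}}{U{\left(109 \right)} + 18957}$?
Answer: $\frac{2173}{6338} \approx 0.34285$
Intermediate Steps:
$\frac{6650 + F{\left(-163,-50 \right)}}{U{\left(109 \right)} + 18957} = \frac{6650 - 131}{57 + 18957} = \frac{6519}{19014} = 6519 \cdot \frac{1}{19014} = \frac{2173}{6338}$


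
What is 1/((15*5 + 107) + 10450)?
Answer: 1/10632 ≈ 9.4056e-5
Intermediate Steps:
1/((15*5 + 107) + 10450) = 1/((75 + 107) + 10450) = 1/(182 + 10450) = 1/10632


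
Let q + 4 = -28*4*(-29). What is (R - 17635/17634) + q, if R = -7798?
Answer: -80322871/17634 ≈ -4555.0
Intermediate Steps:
q = 3244 (q = -4 - 28*4*(-29) = -4 - 112*(-29) = -4 + 3248 = 3244)
(R - 17635/17634) + q = (-7798 - 17635/17634) + 3244 = -137527567/17634 + 3244 = -80322871/17634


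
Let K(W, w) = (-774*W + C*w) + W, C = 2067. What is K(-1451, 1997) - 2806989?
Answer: 2442433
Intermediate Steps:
K(W, w) = -773*W + 2067*w (K(W, w) = (-774*W + 2067*w) + W = -773*W + 2067*w)
K(-1451, 1997) - 2806989 = (-773*(-1451) + 2067*1997) - 2806989 = (1121623 + 4127799) - 2806989 = 5249422 - 2806989 = 2442433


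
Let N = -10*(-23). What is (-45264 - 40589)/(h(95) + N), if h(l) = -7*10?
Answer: -85853/160 ≈ -536.58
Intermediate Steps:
h(l) = -70
N = 230
(-45264 - 40589)/(h(95) + N) = (-45264 - 40589)/(-70 + 230) = -85853/160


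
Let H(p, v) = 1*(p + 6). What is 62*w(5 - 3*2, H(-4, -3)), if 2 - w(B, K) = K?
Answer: 0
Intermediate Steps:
H(p, v) = 6 + p (H(p, v) = 1*(6 + p) = 6 + p)
w(B, K) = 2 - K
62*w(5 - 3*2, H(-4, -3)) = 62*(2 - (6 - 4)) = 62*(2 - 1*2) = 62*(2 - 2) = 62*0 = 0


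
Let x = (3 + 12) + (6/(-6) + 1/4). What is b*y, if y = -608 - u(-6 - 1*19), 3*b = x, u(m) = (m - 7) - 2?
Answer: -5453/2 ≈ -2726.5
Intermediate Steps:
u(m) = -9 + m (u(m) = (-7 + m) - 2 = -9 + m)
x = 57/4 (x = 15 + (6*(-⅙) + 1*(¼)) = 15 + (-1 + ¼) = 15 - ¾ = 57/4 ≈ 14.250)
b = 19/4 (b = (⅓)*(57/4) = 19/4 ≈ 4.7500)
y = -574 (y = -608 - (-9 + (-6 - 1*19)) = -608 - (-9 + (-6 - 19)) = -608 - (-9 - 25) = -608 - 1*(-34) = -608 + 34 = -574)
b*y = (19/4)*(-574) = -5453/2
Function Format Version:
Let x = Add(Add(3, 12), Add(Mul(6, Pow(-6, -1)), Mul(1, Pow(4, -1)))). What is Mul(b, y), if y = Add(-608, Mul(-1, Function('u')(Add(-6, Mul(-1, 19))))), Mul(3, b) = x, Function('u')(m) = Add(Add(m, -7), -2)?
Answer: Rational(-5453, 2) ≈ -2726.5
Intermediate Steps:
Function('u')(m) = Add(-9, m) (Function('u')(m) = Add(Add(-7, m), -2) = Add(-9, m))
x = Rational(57, 4) (x = Add(15, Add(Mul(6, Rational(-1, 6)), Mul(1, Rational(1, 4)))) = Add(15, Add(-1, Rational(1, 4))) = Add(15, Rational(-3, 4)) = Rational(57, 4) ≈ 14.250)
b = Rational(19, 4) (b = Mul(Rational(1, 3), Rational(57, 4)) = Rational(19, 4) ≈ 4.7500)
y = -574 (y = Add(-608, Mul(-1, Add(-9, Add(-6, Mul(-1, 19))))) = Add(-608, Mul(-1, Add(-9, Add(-6, -19)))) = Add(-608, Mul(-1, Add(-9, -25))) = Add(-608, Mul(-1, -34)) = Add(-608, 34) = -574)
Mul(b, y) = Mul(Rational(19, 4), -574) = Rational(-5453, 2)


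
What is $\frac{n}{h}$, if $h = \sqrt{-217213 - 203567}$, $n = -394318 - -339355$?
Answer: $\frac{18321 i \sqrt{105195}}{70130} \approx 84.731 i$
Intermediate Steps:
$n = -54963$ ($n = -394318 + 339355 = -54963$)
$h = 2 i \sqrt{105195}$ ($h = \sqrt{-420780} = 2 i \sqrt{105195} \approx 648.68 i$)
$\frac{n}{h} = - \frac{54963}{2 i \sqrt{105195}} = - 54963 \left(- \frac{i \sqrt{105195}}{210390}\right) = \frac{18321 i \sqrt{105195}}{70130}$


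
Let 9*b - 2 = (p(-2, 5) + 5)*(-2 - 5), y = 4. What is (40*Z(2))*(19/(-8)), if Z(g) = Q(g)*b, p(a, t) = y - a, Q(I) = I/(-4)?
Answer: -2375/6 ≈ -395.83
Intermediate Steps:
Q(I) = -I/4 (Q(I) = I*(-¼) = -I/4)
p(a, t) = 4 - a
b = -25/3 (b = 2/9 + (((4 - 1*(-2)) + 5)*(-2 - 5))/9 = 2/9 + (((4 + 2) + 5)*(-7))/9 = 2/9 + ((6 + 5)*(-7))/9 = 2/9 + (11*(-7))/9 = 2/9 + (⅑)*(-77) = 2/9 - 77/9 = -25/3 ≈ -8.3333)
Z(g) = 25*g/12 (Z(g) = -g/4*(-25/3) = 25*g/12)
(40*Z(2))*(19/(-8)) = (40*((25/12)*2))*(19/(-8)) = (40*(25/6))*(19*(-⅛)) = (500/3)*(-19/8) = -2375/6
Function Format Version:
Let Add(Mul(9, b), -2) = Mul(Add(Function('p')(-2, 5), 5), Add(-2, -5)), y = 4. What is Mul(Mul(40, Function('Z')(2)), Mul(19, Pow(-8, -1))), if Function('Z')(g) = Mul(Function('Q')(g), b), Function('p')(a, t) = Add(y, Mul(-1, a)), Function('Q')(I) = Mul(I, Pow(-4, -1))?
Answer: Rational(-2375, 6) ≈ -395.83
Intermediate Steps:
Function('Q')(I) = Mul(Rational(-1, 4), I) (Function('Q')(I) = Mul(I, Rational(-1, 4)) = Mul(Rational(-1, 4), I))
Function('p')(a, t) = Add(4, Mul(-1, a))
b = Rational(-25, 3) (b = Add(Rational(2, 9), Mul(Rational(1, 9), Mul(Add(Add(4, Mul(-1, -2)), 5), Add(-2, -5)))) = Add(Rational(2, 9), Mul(Rational(1, 9), Mul(Add(Add(4, 2), 5), -7))) = Add(Rational(2, 9), Mul(Rational(1, 9), Mul(Add(6, 5), -7))) = Add(Rational(2, 9), Mul(Rational(1, 9), Mul(11, -7))) = Add(Rational(2, 9), Mul(Rational(1, 9), -77)) = Add(Rational(2, 9), Rational(-77, 9)) = Rational(-25, 3) ≈ -8.3333)
Function('Z')(g) = Mul(Rational(25, 12), g) (Function('Z')(g) = Mul(Mul(Rational(-1, 4), g), Rational(-25, 3)) = Mul(Rational(25, 12), g))
Mul(Mul(40, Function('Z')(2)), Mul(19, Pow(-8, -1))) = Mul(Mul(40, Mul(Rational(25, 12), 2)), Mul(19, Pow(-8, -1))) = Mul(Mul(40, Rational(25, 6)), Mul(19, Rational(-1, 8))) = Mul(Rational(500, 3), Rational(-19, 8)) = Rational(-2375, 6)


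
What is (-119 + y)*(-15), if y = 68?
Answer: 765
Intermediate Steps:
(-119 + y)*(-15) = (-119 + 68)*(-15) = -51*(-15) = 765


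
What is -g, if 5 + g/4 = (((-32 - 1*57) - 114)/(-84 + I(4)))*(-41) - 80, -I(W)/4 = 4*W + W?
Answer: 543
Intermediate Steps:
I(W) = -20*W (I(W) = -4*(4*W + W) = -20*W)
g = -543 (g = -20 + 4*((((-32 - 1*57) - 114)/(-84 - 20*4))*(-41) - 80) = -20 + 4*((((-32 - 57) - 114)/(-84 - 80))*(-41) - 80) = -20 + 4*(((-89 - 114)/(-164))*(-41) - 80) = -20 + 4*(-203*(-1/164)*(-41) - 80) = -20 + 4*((203/164)*(-41) - 80) = -20 + 4*(-203/4 - 80) = -20 + 4*(-523/4) = -20 - 523 = -543)
-g = -1*(-543) = 543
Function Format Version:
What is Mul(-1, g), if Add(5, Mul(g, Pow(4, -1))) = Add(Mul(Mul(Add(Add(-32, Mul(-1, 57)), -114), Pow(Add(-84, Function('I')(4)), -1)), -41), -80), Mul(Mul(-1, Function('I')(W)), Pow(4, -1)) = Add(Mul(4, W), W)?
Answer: 543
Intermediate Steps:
Function('I')(W) = Mul(-20, W) (Function('I')(W) = Mul(-4, Add(Mul(4, W), W)) = Mul(-4, Mul(5, W)) = Mul(-20, W))
g = -543 (g = Add(-20, Mul(4, Add(Mul(Mul(Add(Add(-32, Mul(-1, 57)), -114), Pow(Add(-84, Mul(-20, 4)), -1)), -41), -80))) = Add(-20, Mul(4, Add(Mul(Mul(Add(Add(-32, -57), -114), Pow(Add(-84, -80), -1)), -41), -80))) = Add(-20, Mul(4, Add(Mul(Mul(Add(-89, -114), Pow(-164, -1)), -41), -80))) = Add(-20, Mul(4, Add(Mul(Mul(-203, Rational(-1, 164)), -41), -80))) = Add(-20, Mul(4, Add(Mul(Rational(203, 164), -41), -80))) = Add(-20, Mul(4, Add(Rational(-203, 4), -80))) = Add(-20, Mul(4, Rational(-523, 4))) = Add(-20, -523) = -543)
Mul(-1, g) = Mul(-1, -543) = 543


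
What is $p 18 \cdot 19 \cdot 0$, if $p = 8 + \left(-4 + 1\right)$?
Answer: $0$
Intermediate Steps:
$p = 5$ ($p = 8 - 3 = 5$)
$p 18 \cdot 19 \cdot 0 = 5 \cdot 18 \cdot 19 \cdot 0 = 90 \cdot 19 \cdot 0 = 1710 \cdot 0 = 0$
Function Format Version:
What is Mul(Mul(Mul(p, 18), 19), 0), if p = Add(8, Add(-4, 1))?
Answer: 0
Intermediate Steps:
p = 5 (p = Add(8, -3) = 5)
Mul(Mul(Mul(p, 18), 19), 0) = Mul(Mul(Mul(5, 18), 19), 0) = Mul(Mul(90, 19), 0) = Mul(1710, 0) = 0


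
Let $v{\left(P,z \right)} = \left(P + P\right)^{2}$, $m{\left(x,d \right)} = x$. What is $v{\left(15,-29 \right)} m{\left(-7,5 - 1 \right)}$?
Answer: $-6300$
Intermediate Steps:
$v{\left(P,z \right)} = 4 P^{2}$ ($v{\left(P,z \right)} = \left(2 P\right)^{2} = 4 P^{2}$)
$v{\left(15,-29 \right)} m{\left(-7,5 - 1 \right)} = 4 \cdot 15^{2} \left(-7\right) = 4 \cdot 225 \left(-7\right) = 900 \left(-7\right) = -6300$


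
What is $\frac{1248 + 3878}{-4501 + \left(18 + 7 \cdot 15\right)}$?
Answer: $- \frac{233}{199} \approx -1.1709$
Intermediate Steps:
$\frac{1248 + 3878}{-4501 + \left(18 + 7 \cdot 15\right)} = \frac{5126}{-4501 + \left(18 + 105\right)} = \frac{5126}{-4501 + 123} = \frac{5126}{-4378} = 5126 \left(- \frac{1}{4378}\right) = - \frac{233}{199}$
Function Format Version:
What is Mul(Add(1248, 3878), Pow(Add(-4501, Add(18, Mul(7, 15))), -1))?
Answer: Rational(-233, 199) ≈ -1.1709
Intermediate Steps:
Mul(Add(1248, 3878), Pow(Add(-4501, Add(18, Mul(7, 15))), -1)) = Mul(5126, Pow(Add(-4501, Add(18, 105)), -1)) = Mul(5126, Pow(Add(-4501, 123), -1)) = Mul(5126, Pow(-4378, -1)) = Mul(5126, Rational(-1, 4378)) = Rational(-233, 199)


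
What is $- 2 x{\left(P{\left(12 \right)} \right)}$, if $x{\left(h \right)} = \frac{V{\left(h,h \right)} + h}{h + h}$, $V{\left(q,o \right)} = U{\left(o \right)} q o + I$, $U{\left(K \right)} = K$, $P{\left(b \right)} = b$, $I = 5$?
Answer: $- \frac{1745}{12} \approx -145.42$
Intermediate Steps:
$V{\left(q,o \right)} = 5 + q o^{2}$ ($V{\left(q,o \right)} = o q o + 5 = q o^{2} + 5 = 5 + q o^{2}$)
$x{\left(h \right)} = \frac{5 + h + h^{3}}{2 h}$ ($x{\left(h \right)} = \frac{\left(5 + h h^{2}\right) + h}{h + h} = \frac{\left(5 + h^{3}\right) + h}{2 h} = \left(5 + h + h^{3}\right) \frac{1}{2 h} = \frac{5 + h + h^{3}}{2 h}$)
$- 2 x{\left(P{\left(12 \right)} \right)} = - 2 \frac{5 + 12 + 12^{3}}{2 \cdot 12} = - 2 \cdot \frac{1}{2} \cdot \frac{1}{12} \left(5 + 12 + 1728\right) = - 2 \cdot \frac{1}{2} \cdot \frac{1}{12} \cdot 1745 = \left(-2\right) \frac{1745}{24} = - \frac{1745}{12}$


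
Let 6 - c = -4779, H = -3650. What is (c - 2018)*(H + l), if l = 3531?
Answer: -329273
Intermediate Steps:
c = 4785 (c = 6 - 1*(-4779) = 6 + 4779 = 4785)
(c - 2018)*(H + l) = (4785 - 2018)*(-3650 + 3531) = 2767*(-119) = -329273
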